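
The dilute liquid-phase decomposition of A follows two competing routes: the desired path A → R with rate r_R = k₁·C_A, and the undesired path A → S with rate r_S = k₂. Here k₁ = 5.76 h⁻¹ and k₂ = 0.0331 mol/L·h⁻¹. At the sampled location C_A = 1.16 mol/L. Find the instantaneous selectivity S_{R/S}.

202

S_{R/S} = r_R/r_S = (k₁·C_A)/(k₂) = (k₁/k₂)·C_A.
= (5.76×1.160) / (0.0331) = 6.682/0.03310 = 202.
Since the desired path is higher order in A, keeping C_A high (PFR or concentrated feed) favours R.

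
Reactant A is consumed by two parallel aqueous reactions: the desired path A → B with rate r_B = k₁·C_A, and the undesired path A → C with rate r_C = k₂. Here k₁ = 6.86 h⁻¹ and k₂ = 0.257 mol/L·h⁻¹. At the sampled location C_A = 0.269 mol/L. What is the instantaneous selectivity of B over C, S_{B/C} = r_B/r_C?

7.18

S_{B/C} = r_B/r_C = (k₁·C_A)/(k₂) = (k₁/k₂)·C_A.
= (6.86×0.2690) / (0.257) = 1.845/0.2570 = 7.18.
Since the desired path is higher order in A, keeping C_A high (PFR or concentrated feed) favours B.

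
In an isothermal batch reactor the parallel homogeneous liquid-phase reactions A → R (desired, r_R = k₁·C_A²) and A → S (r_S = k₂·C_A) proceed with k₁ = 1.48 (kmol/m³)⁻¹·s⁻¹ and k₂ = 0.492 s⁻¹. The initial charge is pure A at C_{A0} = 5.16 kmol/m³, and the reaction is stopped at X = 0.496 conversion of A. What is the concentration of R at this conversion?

2.35 kmol/m³

C_A = C_{A0}(1−X) = 2.601 kmol/m³.
Along a PFR/batch, dC_S/dC_A = −r_S/(r_R+r_S) = −k₂/(k₂+k₁·C_A).
Integrating from C_{A0} to C_A: C_S = (0.492/1.48)·ln[(0.492+1.48·5.16)/(0.492+1.48·2.60)] = 0.3324·ln(8.129/4.341) = 0.2085 kmol/m³.
Then C_R = (C_{A0}−C_A) − C_S = 2.559 − 0.2085 = 2.351 kmol/m³.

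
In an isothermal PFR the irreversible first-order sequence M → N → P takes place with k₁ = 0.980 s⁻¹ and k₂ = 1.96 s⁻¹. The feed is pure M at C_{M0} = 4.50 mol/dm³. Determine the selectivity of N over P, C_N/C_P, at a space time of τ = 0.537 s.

The intermediate concentration in a first-order A→B→C sequence is C_N = k₁C_{M0}(e^(−k₁τ) − e^(−k₂τ))/(k₂−k₁).
e^(−k₁τ) = e^(−0.980×0.537) = e^(−0.5263) = 0.5908; e^(−k₂τ) = e^(−1.053) = 0.3491.
C_N = 0.980×4.50/(1.96−0.980) × (0.5908−0.3491) = 4.500×0.2418 = 1.088 mol/dm³.
C_M = C_{M0}e^(−k₁τ) = 2.659 mol/dm³, so C_P = C_{M0}−C_M−C_N = 0.7535 mol/dm³; C_N/C_P = 1.44.

1.44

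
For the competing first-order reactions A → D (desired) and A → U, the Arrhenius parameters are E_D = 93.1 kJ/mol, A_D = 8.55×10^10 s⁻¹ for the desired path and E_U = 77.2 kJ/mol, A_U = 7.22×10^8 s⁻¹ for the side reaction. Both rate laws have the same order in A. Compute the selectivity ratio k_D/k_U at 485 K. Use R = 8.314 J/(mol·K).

2.30

k_D/k_U = (A_D/A_U)·exp[−(E_D−E_U)/(RT)] = (A_D/A_U)·exp[(E_U−E_D)/(RT)].
(E_U−E_D)/(RT) = (77.2−93.1)×10³/(8.314×485) = -15900/4032 = -3.943.
k_D/k_U = (8.55×10^10/7.22×10^8)·exp(-3.943) = 118.4 × 0.01939 = 2.30.
Since E_D > E_U, raising the temperature improves selectivity toward D.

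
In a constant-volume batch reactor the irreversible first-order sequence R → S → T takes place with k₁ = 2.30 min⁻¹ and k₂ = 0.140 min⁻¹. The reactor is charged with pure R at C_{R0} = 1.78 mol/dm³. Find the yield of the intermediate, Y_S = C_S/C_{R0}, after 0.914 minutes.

0.807

The intermediate concentration in a first-order A→B→C sequence is C_S = k₁C_{R0}(e^(−k₁t) − e^(−k₂t))/(k₂−k₁).
e^(−k₁t) = e^(−2.30×0.914) = e^(−2.102) = 0.1222; e^(−k₂t) = e^(−0.1280) = 0.8799.
C_S = 2.30×1.78/(0.140−2.30) × (0.1222−0.8799) = (-1.895)×(-0.7577) = 1.436 mol/dm³.
Y_S = C_S/C_{R0} = 1.436/1.78 = 0.807.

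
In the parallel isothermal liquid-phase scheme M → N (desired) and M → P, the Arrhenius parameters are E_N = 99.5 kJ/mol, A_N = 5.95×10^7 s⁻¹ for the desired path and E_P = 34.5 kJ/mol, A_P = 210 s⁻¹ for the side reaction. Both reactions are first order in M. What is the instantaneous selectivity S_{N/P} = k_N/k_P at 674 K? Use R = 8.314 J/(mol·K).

Since both paths have the same order in M, the concentration cancels and S_{N/P} = k_N/k_P = (A_N/A_P)·exp[(E_P−E_N)/(RT)].
(E_P−E_N)/(RT) = (34.5−99.5)×10³/(8.314×674) = -65000/5604 = -11.60.
k_N/k_P = (5.95×10^7/210)·exp(-11.60) = 2.833×10^5 × 9.170×10^-6 = 2.60.
Since E_N > E_P, raising the temperature improves selectivity toward N.

2.60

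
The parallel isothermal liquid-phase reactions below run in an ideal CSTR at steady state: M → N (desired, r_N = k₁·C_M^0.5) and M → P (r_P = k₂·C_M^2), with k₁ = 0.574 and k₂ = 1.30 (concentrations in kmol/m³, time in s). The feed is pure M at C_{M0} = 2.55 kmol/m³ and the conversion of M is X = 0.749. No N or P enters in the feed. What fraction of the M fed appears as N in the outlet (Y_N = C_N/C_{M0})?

0.347

Exit C_M = C_{M0}(1−X) = 2.55×0.251 = 0.6401 kmol/m³.
In a CSTR the entire volume is at exit conditions, so r_N = 0.574×0.6401^0.5 = 0.4592 and r_P = 1.30×0.6401^2 = 0.5326.
Fraction of consumed M going to N: r_N/(r_N+r_P) = 0.4630.
C_N = 0.4630·C_{M0}·X = 0.4630×2.55×0.749 = 0.884 kmol/m³; Y_N = C_N/C_{M0} = 0.347.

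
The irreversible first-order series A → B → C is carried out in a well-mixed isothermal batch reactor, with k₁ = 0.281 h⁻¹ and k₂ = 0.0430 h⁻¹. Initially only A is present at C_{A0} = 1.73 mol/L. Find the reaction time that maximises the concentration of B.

The intermediate peaks when r₁ = r₂, i.e. k₁e^(−k₁t) = k₂e^(−k₂t), giving t_opt = ln(k₂/k₁)/(k₂−k₁).
= ln(0.0430/0.281)/(0.0430−0.281) = ln(0.1530)/-0.2380 = -1.877/-0.2380 = 7.89 h.

7.89 h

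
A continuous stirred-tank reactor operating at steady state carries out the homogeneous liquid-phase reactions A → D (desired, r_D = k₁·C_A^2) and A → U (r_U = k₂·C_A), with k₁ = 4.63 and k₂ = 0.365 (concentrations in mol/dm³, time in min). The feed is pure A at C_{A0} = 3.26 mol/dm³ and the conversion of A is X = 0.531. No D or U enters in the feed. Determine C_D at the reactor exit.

Exit C_A = C_{A0}(1−X) = 3.26×0.469 = 1.529 mol/dm³.
Rates in a CSTR are evaluated at the outlet concentration: r_D = 4.63×1.529^2 = 10.82, r_U = 0.365×1.529 = 0.5581.
Fraction of consumed A going to D: r_D/(r_D+r_U) = 0.9510.
C_D = 0.9510·C_{A0}·X = 0.9510×3.26×0.531 = 1.65 mol/dm³.

1.65 mol/dm³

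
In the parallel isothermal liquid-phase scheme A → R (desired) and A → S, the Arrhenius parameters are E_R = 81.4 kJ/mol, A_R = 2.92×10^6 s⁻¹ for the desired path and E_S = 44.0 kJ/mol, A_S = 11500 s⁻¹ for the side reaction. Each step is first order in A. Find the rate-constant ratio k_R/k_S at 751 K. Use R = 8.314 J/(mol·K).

With equal orders, S_{R/S} = k_R/k_S = (A_R/A_S)·exp[(E_S−E_R)/(RT)].
(E_S−E_R)/(RT) = (44.0−81.4)×10³/(8.314×751) = -37400/6244 = -5.990.
k_R/k_S = (2.92×10^6/11500)·exp(-5.990) = 253.9 × 0.002504 = 0.636.

0.636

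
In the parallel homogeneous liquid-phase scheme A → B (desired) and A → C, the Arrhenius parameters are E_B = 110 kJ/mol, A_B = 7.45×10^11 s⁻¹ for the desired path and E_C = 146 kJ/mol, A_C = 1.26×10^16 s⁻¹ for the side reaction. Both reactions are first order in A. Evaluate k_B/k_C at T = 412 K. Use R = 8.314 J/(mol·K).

2.17

Since both paths have the same order in A, the concentration cancels and S_{B/C} = k_B/k_C = (A_B/A_C)·exp[(E_C−E_B)/(RT)].
(E_C−E_B)/(RT) = (146−110)×10³/(8.314×412) = 36000/3425 = 10.51.
k_B/k_C = (7.45×10^11/1.26×10^16)·exp(10.51) = 5.913×10^-5 × 36674 = 2.17.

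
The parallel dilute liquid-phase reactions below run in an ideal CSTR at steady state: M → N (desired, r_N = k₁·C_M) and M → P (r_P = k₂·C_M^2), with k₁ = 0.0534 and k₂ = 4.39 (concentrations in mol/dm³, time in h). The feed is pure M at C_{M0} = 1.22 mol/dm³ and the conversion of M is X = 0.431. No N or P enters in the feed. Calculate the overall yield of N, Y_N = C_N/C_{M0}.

Exit C_M = C_{M0}(1−X) = 1.22×0.569 = 0.6942 mol/dm³.
A CSTR operates uniformly at the exit composition, giving r_N = 0.03707 and r_P = 2.115 (each k·C_M^n at C_M = 0.6942).
Fraction of consumed M going to N: r_N/(r_N+r_P) = 0.01722.
C_N = 0.01722·C_{M0}·X = 0.01722×1.22×0.431 = 0.00906 mol/dm³; Y_N = C_N/C_{M0} = 0.00742.

0.00742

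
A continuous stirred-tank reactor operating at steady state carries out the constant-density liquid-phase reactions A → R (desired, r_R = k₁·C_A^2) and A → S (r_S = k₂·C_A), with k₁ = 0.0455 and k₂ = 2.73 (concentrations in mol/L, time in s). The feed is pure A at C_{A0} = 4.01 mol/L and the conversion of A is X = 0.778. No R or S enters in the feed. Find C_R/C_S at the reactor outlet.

Exit C_A = C_{A0}(1−X) = 4.01×0.222 = 0.8902 mol/L.
A CSTR operates uniformly at the exit composition, giving r_R = 0.03606 and r_S = 2.430 (each k·C_A^n at C_A = 0.8902).
Overall selectivity = C_R/C_S = r_Rτ/(r_Sτ) = r_R/r_S = 0.0148.

0.0148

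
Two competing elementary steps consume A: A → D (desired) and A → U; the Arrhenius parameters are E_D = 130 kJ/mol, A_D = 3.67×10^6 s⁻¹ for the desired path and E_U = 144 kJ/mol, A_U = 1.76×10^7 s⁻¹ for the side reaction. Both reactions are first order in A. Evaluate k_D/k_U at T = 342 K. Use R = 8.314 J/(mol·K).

Since both paths have the same order in A, the concentration cancels and S_{D/U} = k_D/k_U = (A_D/A_U)·exp[(E_U−E_D)/(RT)].
(E_U−E_D)/(RT) = (144−130)×10³/(8.314×342) = 14000/2843 = 4.924.
k_D/k_U = (3.67×10^6/1.76×10^7)·exp(4.924) = 0.2085 × 137.5 = 28.7.

28.7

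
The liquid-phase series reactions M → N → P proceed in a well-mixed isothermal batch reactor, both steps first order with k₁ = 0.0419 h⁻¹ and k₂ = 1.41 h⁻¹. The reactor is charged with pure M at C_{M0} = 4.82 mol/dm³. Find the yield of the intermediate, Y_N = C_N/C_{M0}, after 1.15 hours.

The intermediate concentration in a first-order A→B→C sequence is C_N = k₁C_{M0}(e^(−k₁t) − e^(−k₂t))/(k₂−k₁).
e^(−k₁t) = e^(−0.0419×1.15) = e^(−0.04818) = 0.9530; e^(−k₂t) = e^(−1.621) = 0.1976.
C_N = 0.0419×4.82/(1.41−0.0419) × (0.9530−0.1976) = 0.1476×0.7554 = 0.1115 mol/dm³.
Y_N = C_N/C_{M0} = 0.1115/4.82 = 0.0231.

0.0231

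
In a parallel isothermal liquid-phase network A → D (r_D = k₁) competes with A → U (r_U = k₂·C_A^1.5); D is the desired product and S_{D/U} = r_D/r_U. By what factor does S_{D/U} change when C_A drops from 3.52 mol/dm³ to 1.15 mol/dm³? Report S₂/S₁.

5.36

S_{D/U} = (k₁/k₂)·C_A^-1.5, so S₂/S₁ = (C_{A,2}/C_{A,1})^-1.5.
= (1.15/3.52)^(-1.5) = (0.3267)^(-1.5) = 5.36.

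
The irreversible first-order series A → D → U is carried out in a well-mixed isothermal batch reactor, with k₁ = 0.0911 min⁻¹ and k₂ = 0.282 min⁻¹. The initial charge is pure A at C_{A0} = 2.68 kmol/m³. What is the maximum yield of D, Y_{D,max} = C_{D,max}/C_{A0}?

0.188

At the optimum, C_{D,max}/C_{A0} = (k₁/k₂)^[k₂/(k₂−k₁)].
= (0.0911/0.282)^(0.282/(0.282−0.0911)) = (0.3230)^(1.477) = 0.1884.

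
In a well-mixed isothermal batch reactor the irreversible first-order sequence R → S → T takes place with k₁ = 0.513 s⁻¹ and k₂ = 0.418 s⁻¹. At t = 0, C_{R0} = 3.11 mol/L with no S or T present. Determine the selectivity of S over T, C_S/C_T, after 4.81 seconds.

The intermediate concentration in a first-order A→B→C sequence is C_S = k₁C_{R0}(e^(−k₁t) − e^(−k₂t))/(k₂−k₁).
e^(−k₁t) = e^(−0.513×4.81) = e^(−2.468) = 0.08479; e^(−k₂t) = e^(−2.011) = 0.1339.
C_S = 0.513×3.11/(0.418−0.513) × (0.08479−0.1339) = (-16.79)×(-0.04912) = 0.8249 mol/L.
C_R = C_{R0}e^(−k₁t) = 0.2637 mol/L, so C_T = C_{R0}−C_R−C_S = 2.021 mol/L; C_S/C_T = 0.408.

0.408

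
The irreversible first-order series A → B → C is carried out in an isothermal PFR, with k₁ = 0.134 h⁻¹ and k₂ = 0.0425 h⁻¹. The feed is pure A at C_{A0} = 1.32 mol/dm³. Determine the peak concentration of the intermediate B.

0.774 mol/dm³

Evaluating C_B at τ_opt = ln(k₂/k₁)/(k₂−k₁) gives C_{B,max}/C_{A0} = (k₁/k₂)^[k₂/(k₂−k₁)].
= (0.134/0.0425)^(0.0425/(0.0425−0.134)) = (3.153)^(-0.4645) = 0.5866.
C_{B,max} = 0.5866×1.32 = 0.774 mol/dm³.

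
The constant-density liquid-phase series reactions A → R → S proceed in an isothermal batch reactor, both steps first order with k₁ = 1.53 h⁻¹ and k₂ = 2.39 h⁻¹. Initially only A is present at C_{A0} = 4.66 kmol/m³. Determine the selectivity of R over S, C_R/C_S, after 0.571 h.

0.979

Solving the coupled first-order balances gives C_R(t) = [k₁/(k₂−k₁)]·C_{A0}·(e^(−k₁t) − e^(−k₂t)).
e^(−k₁t) = e^(−1.53×0.571) = e^(−0.8736) = 0.4174; e^(−k₂t) = e^(−1.365) = 0.2555.
C_R = 1.53×4.66/(2.39−1.53) × (0.4174−0.2555) = 8.290×0.1620 = 1.343 kmol/m³.
C_A = C_{A0}e^(−k₁t) = 1.945 kmol/m³, so C_S = C_{A0}−C_A−C_R = 1.372 kmol/m³; C_R/C_S = 0.979.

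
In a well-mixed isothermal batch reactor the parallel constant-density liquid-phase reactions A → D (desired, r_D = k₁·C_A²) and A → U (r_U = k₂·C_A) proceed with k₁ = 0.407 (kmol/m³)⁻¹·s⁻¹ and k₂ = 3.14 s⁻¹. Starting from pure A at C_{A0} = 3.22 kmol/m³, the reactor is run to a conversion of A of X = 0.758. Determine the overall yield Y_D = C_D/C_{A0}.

C_A = C_{A0}(1−X) = 0.7792 kmol/m³.
Along a PFR/batch, dC_U/dC_A = −r_U/(r_D+r_U) = −k₂/(k₂+k₁·C_A).
Integrating from C_{A0} to C_A: C_U = (3.14/0.407)·ln[(3.14+0.407·3.22)/(3.14+0.407·0.779)] = 7.715·ln(4.451/3.457) = 1.949 kmol/m³.
Then C_D = (C_{A0}−C_A) − C_U = 2.441 − 1.949 = 0.4921 kmol/m³.
Y_D = C_D/C_{A0} = 0.4921/3.22 = 0.153.

0.153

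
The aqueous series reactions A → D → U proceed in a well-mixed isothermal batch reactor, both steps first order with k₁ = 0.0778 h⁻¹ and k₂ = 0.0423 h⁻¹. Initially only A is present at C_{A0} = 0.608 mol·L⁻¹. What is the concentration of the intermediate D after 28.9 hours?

0.252 mol·L⁻¹

For first-order series with pure A initially, C_D(t) = k₁C_{A0}/(k₂−k₁)·(e^(−k₁t) − e^(−k₂t)).
e^(−k₁t) = e^(−0.0778×28.9) = e^(−2.248) = 0.1056; e^(−k₂t) = e^(−1.222) = 0.2945.
C_D = 0.0778×0.608/(0.0423−0.0778) × (0.1056−0.2945) = (-1.332)×(-0.1889) = 0.2517 mol·L⁻¹.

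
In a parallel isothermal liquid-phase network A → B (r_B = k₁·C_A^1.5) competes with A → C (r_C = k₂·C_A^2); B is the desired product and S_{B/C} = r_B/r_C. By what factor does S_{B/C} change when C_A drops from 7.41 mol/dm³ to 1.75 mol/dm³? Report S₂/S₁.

S_{B/C} = (k₁/k₂)·C_A^-0.5, so S₂/S₁ = (C_{A,2}/C_{A,1})^-0.5.
= (1.75/7.41)^(-0.5) = (0.2362)^(-0.5) = 2.06.

2.06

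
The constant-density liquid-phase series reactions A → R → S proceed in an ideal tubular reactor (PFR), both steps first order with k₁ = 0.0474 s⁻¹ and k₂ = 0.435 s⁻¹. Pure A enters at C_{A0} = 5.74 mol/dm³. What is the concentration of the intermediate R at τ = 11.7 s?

For first-order series with pure A initially, C_R(τ) = k₁C_{A0}/(k₂−k₁)·(e^(−k₁τ) − e^(−k₂τ)).
e^(−k₁τ) = e^(−0.0474×11.7) = e^(−0.5546) = 0.5743; e^(−k₂τ) = e^(−5.089) = 0.006161.
C_R = 0.0474×5.74/(0.435−0.0474) × (0.5743−0.006161) = 0.7020×0.5682 = 0.3988 mol/dm³.

0.399 mol/dm³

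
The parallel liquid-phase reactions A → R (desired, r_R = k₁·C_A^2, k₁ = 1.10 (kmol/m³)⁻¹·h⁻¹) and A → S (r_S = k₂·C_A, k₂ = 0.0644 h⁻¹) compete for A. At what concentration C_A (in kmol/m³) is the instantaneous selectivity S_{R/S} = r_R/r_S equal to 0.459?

0.0269 kmol/m³

S_{R/S} = (k₁/k₂)·C_A ⇒ C_A = S·k₂/k₁.
= 0.459×0.0644/1.10 = 0.0269 kmol/m³.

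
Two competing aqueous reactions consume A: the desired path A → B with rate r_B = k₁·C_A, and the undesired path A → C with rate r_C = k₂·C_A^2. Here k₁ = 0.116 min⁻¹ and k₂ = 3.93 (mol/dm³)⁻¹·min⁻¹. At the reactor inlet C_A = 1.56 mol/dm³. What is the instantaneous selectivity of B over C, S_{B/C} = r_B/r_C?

0.0189

S_{B/C} = r_B/r_C = (k₁·C_A)/(k₂·C_A^2) = (k₁/k₂)·C_A⁻¹.
= (0.116×1.560) / (3.93×1.560^2) = 0.1810/9.564 = 0.0189.
The undesired path is higher order in A, so low C_A (CSTR or dilute feed) favours B.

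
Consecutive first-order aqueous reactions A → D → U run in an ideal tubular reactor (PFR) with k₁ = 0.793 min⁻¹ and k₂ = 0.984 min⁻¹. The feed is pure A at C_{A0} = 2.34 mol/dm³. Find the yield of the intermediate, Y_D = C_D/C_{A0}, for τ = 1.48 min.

The intermediate concentration in a first-order A→B→C sequence is C_D = k₁C_{A0}(e^(−k₁τ) − e^(−k₂τ))/(k₂−k₁).
e^(−k₁τ) = e^(−0.793×1.48) = e^(−1.174) = 0.3092; e^(−k₂τ) = e^(−1.456) = 0.2331.
C_D = 0.793×2.34/(0.984−0.793) × (0.3092−0.2331) = 9.715×0.07615 = 0.7398 mol/dm³.
Y_D = C_D/C_{A0} = 0.7398/2.34 = 0.316.

0.316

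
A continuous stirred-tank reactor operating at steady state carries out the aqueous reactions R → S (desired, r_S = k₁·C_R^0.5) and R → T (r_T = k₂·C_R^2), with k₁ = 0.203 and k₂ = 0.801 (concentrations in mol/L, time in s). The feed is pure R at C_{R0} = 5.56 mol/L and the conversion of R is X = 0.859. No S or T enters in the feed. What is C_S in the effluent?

Exit C_R = C_{R0}(1−X) = 5.56×0.141 = 0.7840 mol/L.
In a CSTR the entire volume is at exit conditions, so r_S = 0.203×0.7840^0.5 = 0.1797 and r_T = 0.801×0.7840^2 = 0.4923.
Fraction of consumed R going to S: r_S/(r_S+r_T) = 0.2675.
C_S = 0.2675·C_{R0}·X = 0.2675×5.56×0.859 = 1.28 mol/L.

1.28 mol/L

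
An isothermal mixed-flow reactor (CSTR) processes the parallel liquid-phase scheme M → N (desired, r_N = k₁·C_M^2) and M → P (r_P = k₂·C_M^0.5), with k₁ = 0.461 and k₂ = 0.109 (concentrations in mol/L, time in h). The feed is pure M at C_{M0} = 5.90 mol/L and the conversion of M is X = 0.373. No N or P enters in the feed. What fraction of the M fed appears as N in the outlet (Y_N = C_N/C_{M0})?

Exit C_M = C_{M0}(1−X) = 5.90×0.627 = 3.699 mol/L.
Rates in a CSTR are evaluated at the outlet concentration: r_N = 0.461×3.699^2 = 6.309, r_P = 0.109×3.699^0.5 = 0.2096.
Fraction of consumed M going to N: r_N/(r_N+r_P) = 0.9678.
C_N = 0.9678·C_{M0}·X = 0.9678×5.90×0.373 = 2.13 mol/L; Y_N = C_N/C_{M0} = 0.361.

0.361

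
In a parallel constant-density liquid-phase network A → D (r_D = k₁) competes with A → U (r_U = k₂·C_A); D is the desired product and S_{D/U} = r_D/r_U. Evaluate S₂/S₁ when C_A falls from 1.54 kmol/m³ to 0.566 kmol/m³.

S_{D/U} = (k₁/k₂)·C_A⁻¹, so S₂/S₁ = (C_{A,2}/C_{A,1})⁻¹.
= 1.54/0.566 = 2.72.
Selectivity toward D rises as C_A falls — low-concentration operation is favoured.

2.72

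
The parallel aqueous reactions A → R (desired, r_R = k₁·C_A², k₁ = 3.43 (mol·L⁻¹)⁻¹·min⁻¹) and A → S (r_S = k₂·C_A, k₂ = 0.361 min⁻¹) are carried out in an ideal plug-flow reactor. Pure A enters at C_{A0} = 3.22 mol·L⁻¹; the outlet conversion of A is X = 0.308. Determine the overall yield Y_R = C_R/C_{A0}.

0.296

C_A = C_{A0}(1−X) = 2.228 mol·L⁻¹.
Along a PFR/batch, dC_S/dC_A = −r_S/(r_R+r_S) = −k₂/(k₂+k₁·C_A).
Integrating from C_{A0} to C_A: C_S = (0.361/3.43)·ln[(0.361+3.43·3.22)/(0.361+3.43·2.23)] = 0.1052·ln(11.41/8.004) = 0.03728 mol·L⁻¹.
Then C_R = (C_{A0}−C_A) − C_S = 0.9918 − 0.03728 = 0.9545 mol·L⁻¹.
Y_R = C_R/C_{A0} = 0.9545/3.22 = 0.296.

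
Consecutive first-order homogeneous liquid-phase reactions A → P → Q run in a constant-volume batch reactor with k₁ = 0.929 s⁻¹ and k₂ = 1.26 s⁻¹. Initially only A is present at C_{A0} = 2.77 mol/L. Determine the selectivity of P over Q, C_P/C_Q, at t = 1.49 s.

For first-order series with pure A initially, C_P(t) = k₁C_{A0}/(k₂−k₁)·(e^(−k₁t) − e^(−k₂t)).
e^(−k₁t) = e^(−0.929×1.49) = e^(−1.384) = 0.2505; e^(−k₂t) = e^(−1.877) = 0.1530.
C_P = 0.929×2.77/(1.26−0.929) × (0.2505−0.1530) = 7.774×0.09753 = 0.7583 mol/L.
C_A = C_{A0}e^(−k₁t) = 0.6939 mol/L, so C_Q = C_{A0}−C_A−C_P = 1.318 mol/L; C_P/C_Q = 0.575.

0.575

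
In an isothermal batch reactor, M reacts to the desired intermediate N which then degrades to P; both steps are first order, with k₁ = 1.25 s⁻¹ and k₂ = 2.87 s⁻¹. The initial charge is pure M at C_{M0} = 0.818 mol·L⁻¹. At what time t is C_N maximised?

0.513 s

For first-order series the maximum of C_N occurs at t_opt = ln(k₂/k₁)/(k₂−k₁).
= ln(2.87/1.25)/(2.87−1.25) = ln(2.296)/1.620 = 0.8312/1.620 = 0.513 s.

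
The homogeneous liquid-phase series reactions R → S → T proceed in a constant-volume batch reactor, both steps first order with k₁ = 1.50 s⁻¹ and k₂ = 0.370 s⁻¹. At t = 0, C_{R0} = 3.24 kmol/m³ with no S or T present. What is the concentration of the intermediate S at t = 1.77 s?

1.93 kmol/m³

For first-order series with pure R initially, C_S(t) = k₁C_{R0}/(k₂−k₁)·(e^(−k₁t) − e^(−k₂t)).
e^(−k₁t) = e^(−1.50×1.77) = e^(−2.655) = 0.07030; e^(−k₂t) = e^(−0.6549) = 0.5195.
C_S = 1.50×3.24/(0.370−1.50) × (0.07030−0.5195) = (-4.301)×(-0.4492) = 1.932 kmol/m³.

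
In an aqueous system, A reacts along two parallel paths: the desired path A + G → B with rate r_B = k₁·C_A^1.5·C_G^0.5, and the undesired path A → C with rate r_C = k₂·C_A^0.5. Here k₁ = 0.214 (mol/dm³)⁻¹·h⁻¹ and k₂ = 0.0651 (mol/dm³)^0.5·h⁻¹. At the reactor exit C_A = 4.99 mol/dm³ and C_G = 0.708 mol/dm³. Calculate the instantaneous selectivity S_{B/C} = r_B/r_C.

13.8

S_{B/C} = r_B/r_C = (k₁·C_A^1.5·C_G^0.5)/(k₂·C_A^0.5) = (k₁/k₂)·C_A·C_G^0.5.
= (0.214×4.990^1.5×0.7080^0.5) / (0.0651×4.990^0.5) = 2.007/0.1454 = 13.8.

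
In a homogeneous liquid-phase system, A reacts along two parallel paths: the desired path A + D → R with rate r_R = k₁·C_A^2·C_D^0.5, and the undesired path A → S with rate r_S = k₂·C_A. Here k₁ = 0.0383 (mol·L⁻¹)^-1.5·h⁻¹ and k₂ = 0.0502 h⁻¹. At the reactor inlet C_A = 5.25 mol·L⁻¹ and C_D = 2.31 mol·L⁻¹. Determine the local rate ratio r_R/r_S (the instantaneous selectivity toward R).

6.09

S_{R/S} = r_R/r_S = (k₁·C_A^2·C_D^0.5)/(k₂·C_A) = (k₁/k₂)·C_A·C_D^0.5.
= (0.0383×5.250^2×2.310^0.5) / (0.0502×5.250) = 1.604/0.2636 = 6.09.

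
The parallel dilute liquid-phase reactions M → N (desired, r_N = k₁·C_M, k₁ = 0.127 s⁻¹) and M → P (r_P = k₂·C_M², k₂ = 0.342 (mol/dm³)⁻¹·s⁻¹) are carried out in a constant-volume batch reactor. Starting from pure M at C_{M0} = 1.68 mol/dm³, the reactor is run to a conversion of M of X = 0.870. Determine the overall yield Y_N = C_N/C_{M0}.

0.276

C_M = C_{M0}(1−X) = 0.2184 mol/dm³.
Along a PFR/batch, dC_N/dC_M = −r_N/(r_N+r_P) = −k₁/(k₁+k₂·C_M).
Integrating from C_{M0} to C_M: C_N = (0.127/0.342)·ln[(0.127+0.342·1.68)/(0.127+0.342·0.218)] = 0.3713·ln(0.7016/0.2017) = 0.4629 mol/dm³.
Y_N = C_N/C_{M0} = 0.4629/1.68 = 0.276.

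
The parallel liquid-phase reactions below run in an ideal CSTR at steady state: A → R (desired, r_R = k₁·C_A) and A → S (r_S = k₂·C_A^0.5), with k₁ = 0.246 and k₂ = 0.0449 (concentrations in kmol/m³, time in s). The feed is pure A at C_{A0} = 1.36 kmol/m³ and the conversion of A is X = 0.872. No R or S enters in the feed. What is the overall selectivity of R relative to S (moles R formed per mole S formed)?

Exit C_A = C_{A0}(1−X) = 1.36×0.128 = 0.1741 kmol/m³.
In a CSTR the entire volume is at exit conditions, so r_R = 0.246×0.1741 = 0.04282 and r_S = 0.0449×0.1741^0.5 = 0.01873.
Overall selectivity = C_R/C_S = r_Rτ/(r_Sτ) = r_R/r_S = 2.29.

2.29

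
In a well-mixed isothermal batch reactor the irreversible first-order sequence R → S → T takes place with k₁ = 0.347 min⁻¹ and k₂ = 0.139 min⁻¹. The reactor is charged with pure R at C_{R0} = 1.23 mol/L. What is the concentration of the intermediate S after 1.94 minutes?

0.520 mol/L

For first-order series with pure R initially, C_S(t) = k₁C_{R0}/(k₂−k₁)·(e^(−k₁t) − e^(−k₂t)).
e^(−k₁t) = e^(−0.347×1.94) = e^(−0.6732) = 0.5101; e^(−k₂t) = e^(−0.2697) = 0.7636.
C_S = 0.347×1.23/(0.139−0.347) × (0.5101−0.7636) = (-2.052)×(-0.2536) = 0.5203 mol/L.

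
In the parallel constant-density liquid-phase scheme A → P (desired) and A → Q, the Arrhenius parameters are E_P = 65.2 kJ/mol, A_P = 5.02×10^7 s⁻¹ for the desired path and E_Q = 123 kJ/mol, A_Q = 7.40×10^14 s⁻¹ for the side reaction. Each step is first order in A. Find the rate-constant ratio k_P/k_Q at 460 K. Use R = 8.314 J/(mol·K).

0.248

Since both paths have the same order in A, the concentration cancels and S_{P/Q} = k_P/k_Q = (A_P/A_Q)·exp[(E_Q−E_P)/(RT)].
(E_Q−E_P)/(RT) = (123−65.2)×10³/(8.314×460) = 57800/3824 = 15.11.
k_P/k_Q = (5.02×10^7/7.40×10^14)·exp(15.11) = 6.784×10^-8 × 3.661×10^6 = 0.248.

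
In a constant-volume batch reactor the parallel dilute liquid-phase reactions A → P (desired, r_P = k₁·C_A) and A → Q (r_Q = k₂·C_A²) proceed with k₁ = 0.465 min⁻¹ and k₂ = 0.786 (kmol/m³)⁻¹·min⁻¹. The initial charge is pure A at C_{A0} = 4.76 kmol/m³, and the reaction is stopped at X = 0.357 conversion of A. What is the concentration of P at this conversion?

C_A = C_{A0}(1−X) = 3.061 kmol/m³.
Along a PFR/batch, dC_P/dC_A = −r_P/(r_P+r_Q) = −k₁/(k₁+k₂·C_A).
Integrating from C_{A0} to C_A: C_P = (0.465/0.786)·ln[(0.465+0.786·4.76)/(0.465+0.786·3.06)] = 0.5916·ln(4.206/2.871) = 0.2260 kmol/m³.

0.226 kmol/m³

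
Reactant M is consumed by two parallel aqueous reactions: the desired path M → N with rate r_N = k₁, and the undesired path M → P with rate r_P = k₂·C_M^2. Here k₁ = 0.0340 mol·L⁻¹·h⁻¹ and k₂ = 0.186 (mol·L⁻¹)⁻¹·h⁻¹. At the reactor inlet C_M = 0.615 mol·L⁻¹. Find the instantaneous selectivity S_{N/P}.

0.483

S_{N/P} = r_N/r_P = (k₁)/(k₂·C_M^2) = (k₁/k₂)·C_M^-2.
= (0.0340) / (0.186×0.6150^2) = 0.03400/0.07035 = 0.483.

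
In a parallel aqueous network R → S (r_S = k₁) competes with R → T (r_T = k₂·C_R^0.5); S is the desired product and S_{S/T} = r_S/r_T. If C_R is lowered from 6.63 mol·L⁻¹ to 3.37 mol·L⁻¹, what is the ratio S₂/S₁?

1.40

S_{S/T} = (k₁/k₂)·C_R^-0.5, so S₂/S₁ = (C_{R,2}/C_{R,1})^-0.5.
= (3.37/6.63)^(-0.5) = (0.5083)^(-0.5) = 1.40.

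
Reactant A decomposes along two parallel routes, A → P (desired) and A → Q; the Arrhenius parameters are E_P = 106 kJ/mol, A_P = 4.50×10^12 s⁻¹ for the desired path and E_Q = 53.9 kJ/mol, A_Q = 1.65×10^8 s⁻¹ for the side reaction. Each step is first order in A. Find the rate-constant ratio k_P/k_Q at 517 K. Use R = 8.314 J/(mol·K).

0.148

Since both paths have the same order in A, the concentration cancels and S_{P/Q} = k_P/k_Q = (A_P/A_Q)·exp[(E_Q−E_P)/(RT)].
(E_Q−E_P)/(RT) = (53.9−106)×10³/(8.314×517) = -52100/4298 = -12.12.
k_P/k_Q = (4.50×10^12/1.65×10^8)·exp(-12.12) = 27273 × 5.444×10^-6 = 0.148.
Since E_P > E_Q, raising the temperature improves selectivity toward P.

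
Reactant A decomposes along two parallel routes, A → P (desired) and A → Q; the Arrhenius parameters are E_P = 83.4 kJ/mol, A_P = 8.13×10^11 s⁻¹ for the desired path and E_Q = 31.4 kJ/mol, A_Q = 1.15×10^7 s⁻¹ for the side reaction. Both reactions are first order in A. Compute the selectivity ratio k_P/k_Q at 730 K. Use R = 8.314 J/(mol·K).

k_P/k_Q = (A_P/A_Q)·exp[−(E_P−E_Q)/(RT)] = (A_P/A_Q)·exp[(E_Q−E_P)/(RT)].
(E_Q−E_P)/(RT) = (31.4−83.4)×10³/(8.314×730) = -52000/6069 = -8.568.
k_P/k_Q = (8.13×10^11/1.15×10^7)·exp(-8.568) = 70696 × 1.901×10^-4 = 13.4.

13.4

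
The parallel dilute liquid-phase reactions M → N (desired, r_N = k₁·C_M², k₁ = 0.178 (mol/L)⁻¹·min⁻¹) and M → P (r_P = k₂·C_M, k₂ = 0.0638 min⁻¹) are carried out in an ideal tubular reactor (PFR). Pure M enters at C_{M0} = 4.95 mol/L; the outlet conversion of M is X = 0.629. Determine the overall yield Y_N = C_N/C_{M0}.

C_M = C_{M0}(1−X) = 1.836 mol/L.
Along a PFR/batch, dC_P/dC_M = −r_P/(r_N+r_P) = −k₂/(k₂+k₁·C_M).
Integrating from C_{M0} to C_M: C_P = (0.0638/0.178)·ln[(0.0638+0.178·4.95)/(0.0638+0.178·1.84)] = 0.3584·ln(0.9449/0.3907) = 0.3166 mol/L.
Then C_N = (C_{M0}−C_M) − C_P = 3.114 − 0.3166 = 2.797 mol/L.
Y_N = C_N/C_{M0} = 2.797/4.95 = 0.565.

0.565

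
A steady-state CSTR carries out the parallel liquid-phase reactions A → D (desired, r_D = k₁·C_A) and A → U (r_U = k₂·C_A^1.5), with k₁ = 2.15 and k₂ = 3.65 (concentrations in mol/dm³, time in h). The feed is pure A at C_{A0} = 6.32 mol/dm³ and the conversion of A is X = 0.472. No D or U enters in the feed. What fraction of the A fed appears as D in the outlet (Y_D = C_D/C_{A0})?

0.115

Exit C_A = C_{A0}(1−X) = 6.32×0.528 = 3.337 mol/dm³.
Rates in a CSTR are evaluated at the outlet concentration: r_D = 2.15×3.337 = 7.174, r_U = 3.65×3.337^1.5 = 22.25.
Fraction of consumed A going to D: r_D/(r_D+r_U) = 0.2438.
C_D = 0.2438·C_{A0}·X = 0.2438×6.32×0.472 = 0.727 mol/dm³; Y_D = C_D/C_{A0} = 0.115.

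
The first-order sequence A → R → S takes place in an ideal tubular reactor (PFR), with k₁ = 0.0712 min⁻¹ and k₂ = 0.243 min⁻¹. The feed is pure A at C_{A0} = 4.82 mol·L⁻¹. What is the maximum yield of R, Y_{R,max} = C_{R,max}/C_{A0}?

At the optimum, C_{R,max}/C_{A0} = (k₁/k₂)^[k₂/(k₂−k₁)].
= (0.0712/0.243)^(0.243/(0.243−0.0712)) = (0.2930)^(1.414) = 0.1762.

0.176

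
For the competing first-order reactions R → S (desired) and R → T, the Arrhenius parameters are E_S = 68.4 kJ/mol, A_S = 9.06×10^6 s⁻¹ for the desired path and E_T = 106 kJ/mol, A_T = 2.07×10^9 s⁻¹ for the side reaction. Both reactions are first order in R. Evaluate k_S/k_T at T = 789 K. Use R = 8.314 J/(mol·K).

Since both paths have the same order in R, the concentration cancels and S_{S/T} = k_S/k_T = (A_S/A_T)·exp[(E_T−E_S)/(RT)].
(E_T−E_S)/(RT) = (106−68.4)×10³/(8.314×789) = 37600/6560 = 5.732.
k_S/k_T = (9.06×10^6/2.07×10^9)·exp(5.732) = 0.004377 × 308.6 = 1.35.
Since E_S < E_T, lowering the temperature improves selectivity toward S.

1.35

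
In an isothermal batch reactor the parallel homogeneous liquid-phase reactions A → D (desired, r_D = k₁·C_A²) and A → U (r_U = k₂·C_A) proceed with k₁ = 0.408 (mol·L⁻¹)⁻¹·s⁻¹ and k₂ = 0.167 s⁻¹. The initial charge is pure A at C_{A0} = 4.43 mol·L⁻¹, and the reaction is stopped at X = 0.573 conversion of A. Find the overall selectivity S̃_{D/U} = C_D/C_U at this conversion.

C_A = C_{A0}(1−X) = 1.892 mol·L⁻¹.
Along a PFR/batch, dC_U/dC_A = −r_U/(r_D+r_U) = −k₂/(k₂+k₁·C_A).
Integrating from C_{A0} to C_A: C_U = (0.167/0.408)·ln[(0.167+0.408·4.43)/(0.167+0.408·1.89)] = 0.4093·ln(1.974/0.9388) = 0.3043 mol·L⁻¹.
Then C_D = (C_{A0}−C_A) − C_U = 2.538 − 0.3043 = 2.234 mol·L⁻¹.
S̃_{D/U} = C_D/C_U = 2.234/0.3043 = 7.34.

7.34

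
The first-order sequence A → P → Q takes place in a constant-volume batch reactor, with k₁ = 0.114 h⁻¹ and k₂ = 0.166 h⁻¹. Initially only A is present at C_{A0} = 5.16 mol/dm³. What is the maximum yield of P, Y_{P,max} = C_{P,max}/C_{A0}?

Evaluating C_P at t_opt = ln(k₂/k₁)/(k₂−k₁) gives C_{P,max}/C_{A0} = (k₁/k₂)^[k₂/(k₂−k₁)].
= (0.114/0.166)^(0.166/(0.166−0.114)) = (0.6867)^(3.192) = 0.3013.

0.301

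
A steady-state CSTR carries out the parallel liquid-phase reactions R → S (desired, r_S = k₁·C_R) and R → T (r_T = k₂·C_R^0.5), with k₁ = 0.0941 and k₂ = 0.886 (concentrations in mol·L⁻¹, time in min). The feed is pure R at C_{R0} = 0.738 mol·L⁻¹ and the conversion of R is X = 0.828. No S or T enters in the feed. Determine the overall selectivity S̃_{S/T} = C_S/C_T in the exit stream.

Exit C_R = C_{R0}(1−X) = 0.738×0.172 = 0.1269 mol·L⁻¹.
In a CSTR the entire volume is at exit conditions, so r_S = 0.0941×0.1269 = 0.01194 and r_T = 0.886×0.1269^0.5 = 0.3157.
Overall selectivity = C_S/C_T = r_Sτ/(r_Tτ) = r_S/r_T = 0.0378.

0.0378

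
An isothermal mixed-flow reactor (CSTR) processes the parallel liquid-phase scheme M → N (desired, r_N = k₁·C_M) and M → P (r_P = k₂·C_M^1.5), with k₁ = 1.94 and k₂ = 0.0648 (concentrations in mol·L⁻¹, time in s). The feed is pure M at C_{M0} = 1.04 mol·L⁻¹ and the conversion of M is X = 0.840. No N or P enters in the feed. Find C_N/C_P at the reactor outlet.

Exit C_M = C_{M0}(1−X) = 1.04×0.160 = 0.1664 mol·L⁻¹.
A CSTR operates uniformly at the exit composition, giving r_N = 0.3228 and r_P = 0.004399 (each k·C_M^n at C_M = 0.1664).
Overall selectivity = C_N/C_P = r_Nτ/(r_Pτ) = r_N/r_P = 73.4.

73.4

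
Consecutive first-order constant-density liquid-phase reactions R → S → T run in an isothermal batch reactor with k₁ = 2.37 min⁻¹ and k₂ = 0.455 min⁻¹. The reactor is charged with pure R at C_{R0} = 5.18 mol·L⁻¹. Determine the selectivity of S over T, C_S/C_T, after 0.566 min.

6.00

The intermediate concentration in a first-order A→B→C sequence is C_S = k₁C_{R0}(e^(−k₁t) − e^(−k₂t))/(k₂−k₁).
e^(−k₁t) = e^(−2.37×0.566) = e^(−1.341) = 0.2615; e^(−k₂t) = e^(−0.2575) = 0.7730.
C_S = 2.37×5.18/(0.455−2.37) × (0.2615−0.7730) = (-6.411)×(-0.5115) = 3.279 mol·L⁻¹.
C_R = C_{R0}e^(−k₁t) = 1.354 mol·L⁻¹, so C_T = C_{R0}−C_R−C_S = 0.5466 mol·L⁻¹; C_S/C_T = 6.00.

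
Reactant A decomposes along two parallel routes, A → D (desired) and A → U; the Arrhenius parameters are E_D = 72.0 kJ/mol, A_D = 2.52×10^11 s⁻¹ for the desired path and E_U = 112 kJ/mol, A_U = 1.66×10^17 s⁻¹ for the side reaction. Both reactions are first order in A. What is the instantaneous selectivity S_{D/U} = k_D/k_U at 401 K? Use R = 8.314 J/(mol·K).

k_D/k_U = (A_D/A_U)·exp[−(E_D−E_U)/(RT)] = (A_D/A_U)·exp[(E_U−E_D)/(RT)].
(E_U−E_D)/(RT) = (112−72.0)×10³/(8.314×401) = 40000/3334 = 12.00.
k_D/k_U = (2.52×10^11/1.66×10^17)·exp(12.00) = 1.518×10^-6 × 1.624×10^5 = 0.247.

0.247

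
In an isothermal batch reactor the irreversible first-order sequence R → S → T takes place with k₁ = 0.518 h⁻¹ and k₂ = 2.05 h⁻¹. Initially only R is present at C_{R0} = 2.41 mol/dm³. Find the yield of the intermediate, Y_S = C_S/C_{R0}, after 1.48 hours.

0.141

The intermediate concentration in a first-order A→B→C sequence is C_S = k₁C_{R0}(e^(−k₁t) − e^(−k₂t))/(k₂−k₁).
e^(−k₁t) = e^(−0.518×1.48) = e^(−0.7666) = 0.4646; e^(−k₂t) = e^(−3.034) = 0.04812.
C_S = 0.518×2.41/(2.05−0.518) × (0.4646−0.04812) = 0.8149×0.4164 = 0.3394 mol/dm³.
Y_S = C_S/C_{R0} = 0.3394/2.41 = 0.141.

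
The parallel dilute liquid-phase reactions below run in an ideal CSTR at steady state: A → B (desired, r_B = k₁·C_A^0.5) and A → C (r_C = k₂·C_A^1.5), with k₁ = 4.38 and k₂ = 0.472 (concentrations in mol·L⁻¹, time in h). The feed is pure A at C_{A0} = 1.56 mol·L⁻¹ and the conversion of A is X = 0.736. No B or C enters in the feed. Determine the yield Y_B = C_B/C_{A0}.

Exit C_A = C_{A0}(1−X) = 1.56×0.264 = 0.4118 mol·L⁻¹.
Rates in a CSTR are evaluated at the outlet concentration: r_B = 4.38×0.4118^0.5 = 2.811, r_C = 0.472×0.4118^1.5 = 0.1247.
Fraction of consumed A going to B: r_B/(r_B+r_C) = 0.9575.
C_B = 0.9575·C_{A0}·X = 0.9575×1.56×0.736 = 1.10 mol·L⁻¹; Y_B = C_B/C_{A0} = 0.705.

0.705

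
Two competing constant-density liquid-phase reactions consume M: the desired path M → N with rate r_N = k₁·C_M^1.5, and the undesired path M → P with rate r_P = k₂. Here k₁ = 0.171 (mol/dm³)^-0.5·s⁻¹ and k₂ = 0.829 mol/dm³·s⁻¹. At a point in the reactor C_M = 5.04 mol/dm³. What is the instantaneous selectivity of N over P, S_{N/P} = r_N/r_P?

S_{N/P} = r_N/r_P = (k₁·C_M^1.5)/(k₂) = (k₁/k₂)·C_M^1.5.
= (0.171×5.040^1.5) / (0.829) = 1.935/0.8290 = 2.33.
Since the desired path is higher order in M, keeping C_M high (PFR or concentrated feed) favours N.

2.33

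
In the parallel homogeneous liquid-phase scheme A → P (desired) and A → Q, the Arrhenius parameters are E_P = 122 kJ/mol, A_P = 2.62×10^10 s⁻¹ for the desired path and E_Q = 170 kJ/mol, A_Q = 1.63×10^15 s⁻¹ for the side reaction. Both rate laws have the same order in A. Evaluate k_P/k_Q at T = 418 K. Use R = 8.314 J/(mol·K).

With equal orders, S_{P/Q} = k_P/k_Q = (A_P/A_Q)·exp[(E_Q−E_P)/(RT)].
(E_Q−E_P)/(RT) = (170−122)×10³/(8.314×418) = 48000/3475 = 13.81.
k_P/k_Q = (2.62×10^10/1.63×10^15)·exp(13.81) = 1.607×10^-5 × 9.964×10^5 = 16.0.

16.0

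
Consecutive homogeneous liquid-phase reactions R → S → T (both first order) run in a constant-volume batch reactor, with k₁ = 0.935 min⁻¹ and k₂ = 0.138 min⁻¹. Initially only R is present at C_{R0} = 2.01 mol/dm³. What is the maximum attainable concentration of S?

At the optimum, C_{S,max}/C_{R0} = (k₁/k₂)^[k₂/(k₂−k₁)].
= (0.935/0.138)^(0.138/(0.138−0.935)) = (6.775)^(-0.1731) = 0.7180.
C_{S,max} = 0.7180×2.01 = 1.44 mol/dm³.

1.44 mol/dm³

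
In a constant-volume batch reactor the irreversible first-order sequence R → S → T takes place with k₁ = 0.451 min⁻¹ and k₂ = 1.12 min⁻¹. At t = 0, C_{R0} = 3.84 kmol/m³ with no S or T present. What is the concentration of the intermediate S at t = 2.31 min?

0.719 kmol/m³

The intermediate concentration in a first-order A→B→C sequence is C_S = k₁C_{R0}(e^(−k₁t) − e^(−k₂t))/(k₂−k₁).
e^(−k₁t) = e^(−0.451×2.31) = e^(−1.042) = 0.3528; e^(−k₂t) = e^(−2.587) = 0.07523.
C_S = 0.451×3.84/(1.12−0.451) × (0.3528−0.07523) = 2.589×0.2776 = 0.7186 kmol/m³.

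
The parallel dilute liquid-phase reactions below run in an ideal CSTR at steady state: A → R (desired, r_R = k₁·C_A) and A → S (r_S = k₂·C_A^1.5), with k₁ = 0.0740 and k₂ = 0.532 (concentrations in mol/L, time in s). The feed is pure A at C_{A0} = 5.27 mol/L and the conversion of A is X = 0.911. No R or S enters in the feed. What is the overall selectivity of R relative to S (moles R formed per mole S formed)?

Exit C_A = C_{A0}(1−X) = 5.27×0.0890 = 0.4690 mol/L.
In a CSTR the entire volume is at exit conditions, so r_R = 0.0740×0.4690 = 0.03471 and r_S = 0.532×0.4690^1.5 = 0.1709.
Overall selectivity = C_R/C_S = r_Rτ/(r_Sτ) = r_R/r_S = 0.203.

0.203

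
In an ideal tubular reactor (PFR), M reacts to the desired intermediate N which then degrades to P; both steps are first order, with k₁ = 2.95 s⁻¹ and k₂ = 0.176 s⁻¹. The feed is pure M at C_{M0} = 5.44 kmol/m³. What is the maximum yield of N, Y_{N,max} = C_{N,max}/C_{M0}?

0.836

For a first-order series the maximum intermediate yield is C_{N,max}/C_{M0} = (k₁/k₂)^[k₂/(k₂−k₁)].
= (2.95/0.176)^(0.176/(0.176−2.95)) = (16.76)^(-0.06345) = 0.8362.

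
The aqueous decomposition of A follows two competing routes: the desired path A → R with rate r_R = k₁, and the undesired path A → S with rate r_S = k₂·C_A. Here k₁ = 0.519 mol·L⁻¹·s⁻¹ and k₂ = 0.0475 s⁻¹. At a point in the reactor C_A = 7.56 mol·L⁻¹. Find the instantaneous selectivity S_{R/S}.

1.45

S_{R/S} = r_R/r_S = (k₁)/(k₂·C_A) = (k₁/k₂)·C_A⁻¹.
= (0.519) / (0.0475×7.560) = 0.5190/0.3591 = 1.45.
The undesired path is higher order in A, so low C_A (CSTR or dilute feed) favours R.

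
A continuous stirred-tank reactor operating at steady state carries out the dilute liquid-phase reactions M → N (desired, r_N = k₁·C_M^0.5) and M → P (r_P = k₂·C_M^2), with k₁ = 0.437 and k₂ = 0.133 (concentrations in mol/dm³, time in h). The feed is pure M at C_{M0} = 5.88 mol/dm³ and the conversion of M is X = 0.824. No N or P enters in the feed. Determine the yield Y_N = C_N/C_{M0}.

0.624

Exit C_M = C_{M0}(1−X) = 5.88×0.176 = 1.035 mol/dm³.
Rates in a CSTR are evaluated at the outlet concentration: r_N = 0.437×1.035^0.5 = 0.4446, r_P = 0.133×1.035^2 = 0.1424.
Fraction of consumed M going to N: r_N/(r_N+r_P) = 0.7573.
C_N = 0.7573·C_{M0}·X = 0.7573×5.88×0.824 = 3.67 mol/dm³; Y_N = C_N/C_{M0} = 0.624.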